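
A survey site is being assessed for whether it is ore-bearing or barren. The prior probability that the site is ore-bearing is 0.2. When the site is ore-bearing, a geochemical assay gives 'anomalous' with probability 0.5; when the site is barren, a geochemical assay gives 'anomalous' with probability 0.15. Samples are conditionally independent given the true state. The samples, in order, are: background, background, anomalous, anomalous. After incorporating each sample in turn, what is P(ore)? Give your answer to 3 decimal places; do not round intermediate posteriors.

After 'background': P(ore) = 0.5·0.2000 / (0.5·0.2000 + 0.85·0.8000) ≈ 0.1282
After 'background': P(ore) = 0.5·0.1282 / (0.5·0.1282 + 0.85·0.8718) ≈ 0.0796
After 'anomalous': P(ore) = 0.5·0.0796 / (0.5·0.0796 + 0.15·0.9204) ≈ 0.2238
After 'anomalous': P(ore) = 0.5·0.2238 / (0.5·0.2238 + 0.15·0.7762) ≈ 0.4901

0.490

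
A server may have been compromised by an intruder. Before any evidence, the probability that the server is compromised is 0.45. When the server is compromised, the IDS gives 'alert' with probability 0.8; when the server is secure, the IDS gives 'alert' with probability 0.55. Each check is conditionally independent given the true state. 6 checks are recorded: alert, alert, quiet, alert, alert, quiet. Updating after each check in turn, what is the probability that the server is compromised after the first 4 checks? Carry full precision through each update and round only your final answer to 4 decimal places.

0.5281

After 'alert': P(compromised) = 0.8·0.4500 / (0.8·0.4500 + 0.55·0.5500) ≈ 0.5434
After 'alert': P(compromised) = 0.8·0.5434 / (0.8·0.5434 + 0.55·0.4566) ≈ 0.6338
After 'quiet': P(compromised) = 0.2·0.6338 / (0.2·0.6338 + 0.45·0.3662) ≈ 0.4348
After 'alert': P(compromised) = 0.8·0.4348 / (0.8·0.4348 + 0.55·0.5652) ≈ 0.5281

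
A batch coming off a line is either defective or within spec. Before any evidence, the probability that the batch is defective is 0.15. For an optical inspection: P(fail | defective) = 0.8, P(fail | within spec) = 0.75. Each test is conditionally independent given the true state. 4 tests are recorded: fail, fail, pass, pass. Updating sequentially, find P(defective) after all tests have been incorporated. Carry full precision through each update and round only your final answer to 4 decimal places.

Apply Bayes' rule sequentially, carrying P(defective) forward.
After 'fail': P(defective) = 0.8·0.1500 / (0.8·0.1500 + 0.75·0.8500) ≈ 0.1584
After 'fail': P(defective) = 0.8·0.1584 / (0.8·0.1584 + 0.75·0.8416) ≈ 0.1672
After 'pass': P(defective) = 0.2·0.1672 / (0.2·0.1672 + 0.25·0.8328) ≈ 0.1384
After 'pass': P(defective) = 0.2·0.1384 / (0.2·0.1384 + 0.25·0.8616) ≈ 0.1139

0.1139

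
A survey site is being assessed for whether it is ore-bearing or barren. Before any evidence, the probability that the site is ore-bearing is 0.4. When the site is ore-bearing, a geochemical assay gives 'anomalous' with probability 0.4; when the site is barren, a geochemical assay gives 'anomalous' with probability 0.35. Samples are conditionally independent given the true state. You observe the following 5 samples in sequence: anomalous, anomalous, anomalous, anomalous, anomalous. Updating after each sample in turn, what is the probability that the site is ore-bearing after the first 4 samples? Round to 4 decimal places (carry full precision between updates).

After 'anomalous': P(ore) = 0.4·0.4000 / (0.4·0.4000 + 0.35·0.6000) ≈ 0.4324
After 'anomalous': P(ore) = 0.4·0.4324 / (0.4·0.4324 + 0.35·0.5676) ≈ 0.4655
After 'anomalous': P(ore) = 0.4·0.4655 / (0.4·0.4655 + 0.35·0.5345) ≈ 0.4988
After 'anomalous': P(ore) = 0.4·0.4988 / (0.4·0.4988 + 0.35·0.5012) ≈ 0.5321

0.5321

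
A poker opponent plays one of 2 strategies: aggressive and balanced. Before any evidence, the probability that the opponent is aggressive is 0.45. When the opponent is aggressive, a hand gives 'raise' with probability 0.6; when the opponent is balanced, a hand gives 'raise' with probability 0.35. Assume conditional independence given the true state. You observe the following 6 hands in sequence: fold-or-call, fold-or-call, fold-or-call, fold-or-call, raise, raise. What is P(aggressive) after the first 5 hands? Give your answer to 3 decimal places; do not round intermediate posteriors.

0.167

After 'fold-or-call': P(aggressive) = 0.4·0.4500 / (0.4·0.4500 + 0.65·0.5500) ≈ 0.3349
After 'fold-or-call': P(aggressive) = 0.4·0.3349 / (0.4·0.3349 + 0.65·0.6651) ≈ 0.2366
After 'fold-or-call': P(aggressive) = 0.4·0.2366 / (0.4·0.2366 + 0.65·0.7634) ≈ 0.1601
After 'fold-or-call': P(aggressive) = 0.4·0.1601 / (0.4·0.1601 + 0.65·0.8399) ≈ 0.1050
After 'raise': P(aggressive) = 0.6·0.1050 / (0.6·0.1050 + 0.35·0.8950) ≈ 0.1675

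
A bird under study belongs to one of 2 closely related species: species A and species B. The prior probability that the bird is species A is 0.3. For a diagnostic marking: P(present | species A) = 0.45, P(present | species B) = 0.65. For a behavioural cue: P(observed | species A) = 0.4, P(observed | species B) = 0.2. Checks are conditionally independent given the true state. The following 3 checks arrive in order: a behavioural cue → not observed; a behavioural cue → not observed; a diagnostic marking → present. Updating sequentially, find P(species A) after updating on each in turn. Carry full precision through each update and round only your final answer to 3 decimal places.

0.143

Apply Bayes' rule sequentially, carrying P(species A) forward.
After a behavioural cue='not observed': P(species A) = 0.6·0.3000 / (0.6·0.3000 + 0.8·0.7000) ≈ 0.2432
After a behavioural cue='not observed': P(species A) = 0.6·0.2432 / (0.6·0.2432 + 0.8·0.7568) ≈ 0.1942
After a diagnostic marking='present': P(species A) = 0.45·0.1942 / (0.45·0.1942 + 0.65·0.8058) ≈ 0.1430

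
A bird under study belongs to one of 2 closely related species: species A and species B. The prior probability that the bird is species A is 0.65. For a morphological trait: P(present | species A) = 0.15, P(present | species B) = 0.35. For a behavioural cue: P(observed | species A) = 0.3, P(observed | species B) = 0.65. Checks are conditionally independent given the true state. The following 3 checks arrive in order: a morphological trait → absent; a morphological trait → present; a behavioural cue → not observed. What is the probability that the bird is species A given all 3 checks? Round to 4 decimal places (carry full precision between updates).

After a morphological trait='absent': P(species A) = 0.85·0.6500 / (0.85·0.6500 + 0.65·0.3500) ≈ 0.7083
After a morphological trait='present': P(species A) = 0.15·0.7083 / (0.15·0.7083 + 0.35·0.2917) ≈ 0.5100
After a behavioural cue='not observed': P(species A) = 0.7·0.5100 / (0.7·0.5100 + 0.35·0.4900) ≈ 0.6755

0.6755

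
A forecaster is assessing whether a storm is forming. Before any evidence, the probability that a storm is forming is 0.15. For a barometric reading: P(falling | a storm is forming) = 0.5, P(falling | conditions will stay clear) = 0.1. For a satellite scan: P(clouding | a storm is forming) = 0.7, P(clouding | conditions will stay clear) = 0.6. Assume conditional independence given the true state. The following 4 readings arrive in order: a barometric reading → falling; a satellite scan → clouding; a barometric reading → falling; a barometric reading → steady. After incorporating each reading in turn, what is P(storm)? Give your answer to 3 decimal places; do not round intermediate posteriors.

After a barometric reading='falling': P(storm) = 0.5·0.1500 / (0.5·0.1500 + 0.1·0.8500) ≈ 0.4688
After a satellite scan='clouding': P(storm) = 0.7·0.4688 / (0.7·0.4688 + 0.6·0.5312) ≈ 0.5072
After a barometric reading='falling': P(storm) = 0.5·0.5072 / (0.5·0.5072 + 0.1·0.4928) ≈ 0.8373
After a barometric reading='steady': P(storm) = 0.5·0.8373 / (0.5·0.8373 + 0.9·0.1627) ≈ 0.7409

0.741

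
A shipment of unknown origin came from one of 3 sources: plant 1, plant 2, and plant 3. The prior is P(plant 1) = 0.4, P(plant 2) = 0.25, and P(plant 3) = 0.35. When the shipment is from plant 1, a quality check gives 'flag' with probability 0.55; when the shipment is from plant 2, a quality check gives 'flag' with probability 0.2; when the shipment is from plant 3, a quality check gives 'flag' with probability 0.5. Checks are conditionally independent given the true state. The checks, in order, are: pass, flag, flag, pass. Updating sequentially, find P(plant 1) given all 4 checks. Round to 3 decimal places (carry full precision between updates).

After 'pass': normaliser = 0.45·0.4000 + 0.8·0.2500 + 0.5·0.3500; P(plant 1) ≈ 0.3243, P(plant 2) ≈ 0.3604, P(plant 3) ≈ 0.3153
After 'flag': normaliser = 0.55·0.3243 + 0.2·0.3604 + 0.5·0.3153; P(plant 1) ≈ 0.4371, P(plant 2) ≈ 0.1766, P(plant 3) ≈ 0.3863
After 'flag': normaliser = 0.55·0.4371 + 0.2·0.1766 + 0.5·0.3863; P(plant 1) ≈ 0.5127, P(plant 2) ≈ 0.0753, P(plant 3) ≈ 0.4120
After 'pass': normaliser = 0.45·0.5127 + 0.8·0.0753 + 0.5·0.4120; P(plant 1) ≈ 0.4643, P(plant 2) ≈ 0.1213, P(plant 3) ≈ 0.4145

0.464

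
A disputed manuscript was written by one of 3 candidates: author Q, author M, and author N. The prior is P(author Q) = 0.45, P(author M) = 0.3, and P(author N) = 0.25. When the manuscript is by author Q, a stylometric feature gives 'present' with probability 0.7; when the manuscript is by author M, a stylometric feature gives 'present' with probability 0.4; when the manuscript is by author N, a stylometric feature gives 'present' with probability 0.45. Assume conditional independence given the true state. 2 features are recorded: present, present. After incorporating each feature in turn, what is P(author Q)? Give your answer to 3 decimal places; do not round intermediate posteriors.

After 'present': normaliser = 0.7·0.4500 + 0.4·0.3000 + 0.45·0.2500; P(author Q) ≈ 0.5753, P(author M) ≈ 0.2192, P(author N) ≈ 0.2055
After 'present': normaliser = 0.7·0.5753 + 0.4·0.2192 + 0.45·0.2055; P(author Q) ≈ 0.6910, P(author M) ≈ 0.1504, P(author N) ≈ 0.1586

0.691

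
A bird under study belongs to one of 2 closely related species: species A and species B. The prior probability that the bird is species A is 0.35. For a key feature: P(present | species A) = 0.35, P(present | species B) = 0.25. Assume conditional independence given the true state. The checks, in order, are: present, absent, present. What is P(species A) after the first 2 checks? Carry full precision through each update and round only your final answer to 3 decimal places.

After 'present': P(species A) = 0.35·0.3500 / (0.35·0.3500 + 0.25·0.6500) ≈ 0.4298
After 'absent': P(species A) = 0.65·0.4298 / (0.65·0.4298 + 0.75·0.5702) ≈ 0.3952

0.395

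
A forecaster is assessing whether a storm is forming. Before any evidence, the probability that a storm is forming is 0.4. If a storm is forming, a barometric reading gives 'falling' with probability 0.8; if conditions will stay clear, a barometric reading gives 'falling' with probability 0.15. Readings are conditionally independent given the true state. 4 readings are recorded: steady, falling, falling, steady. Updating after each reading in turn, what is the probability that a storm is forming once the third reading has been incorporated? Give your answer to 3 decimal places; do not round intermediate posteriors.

0.817

After 'steady': P(storm) = 0.2·0.4000 / (0.2·0.4000 + 0.85·0.6000) ≈ 0.1356
After 'falling': P(storm) = 0.8·0.1356 / (0.8·0.1356 + 0.15·0.8644) ≈ 0.4555
After 'falling': P(storm) = 0.8·0.4555 / (0.8·0.4555 + 0.15·0.5445) ≈ 0.8169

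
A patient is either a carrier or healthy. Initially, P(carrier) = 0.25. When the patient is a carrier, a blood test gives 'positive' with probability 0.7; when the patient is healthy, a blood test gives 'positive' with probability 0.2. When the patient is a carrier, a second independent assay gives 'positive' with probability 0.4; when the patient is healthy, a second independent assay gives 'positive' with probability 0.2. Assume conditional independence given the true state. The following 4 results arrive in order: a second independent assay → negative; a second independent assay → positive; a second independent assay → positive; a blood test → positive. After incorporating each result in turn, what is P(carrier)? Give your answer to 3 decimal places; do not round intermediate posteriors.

After a second independent assay='negative': P(carrier) = 0.6·0.2500 / (0.6·0.2500 + 0.8·0.7500) ≈ 0.2000
After a second independent assay='positive': P(carrier) = 0.4·0.2000 / (0.4·0.2000 + 0.2·0.8000) ≈ 0.3333
After a second independent assay='positive': P(carrier) = 0.4·0.3333 / (0.4·0.3333 + 0.2·0.6667) ≈ 0.5000
After a blood test='positive': P(carrier) = 0.7·0.5000 / (0.7·0.5000 + 0.2·0.5000) ≈ 0.7778

0.778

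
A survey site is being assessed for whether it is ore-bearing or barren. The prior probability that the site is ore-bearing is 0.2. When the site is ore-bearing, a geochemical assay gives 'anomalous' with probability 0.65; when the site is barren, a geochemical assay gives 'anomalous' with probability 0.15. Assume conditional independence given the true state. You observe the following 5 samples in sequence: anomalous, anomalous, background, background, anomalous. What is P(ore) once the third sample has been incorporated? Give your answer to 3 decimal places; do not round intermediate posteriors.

0.659

After 'anomalous': P(ore) = 0.65·0.2000 / (0.65·0.2000 + 0.15·0.8000) ≈ 0.5200
After 'anomalous': P(ore) = 0.65·0.5200 / (0.65·0.5200 + 0.15·0.4800) ≈ 0.8244
After 'background': P(ore) = 0.35·0.8244 / (0.35·0.8244 + 0.85·0.1756) ≈ 0.6591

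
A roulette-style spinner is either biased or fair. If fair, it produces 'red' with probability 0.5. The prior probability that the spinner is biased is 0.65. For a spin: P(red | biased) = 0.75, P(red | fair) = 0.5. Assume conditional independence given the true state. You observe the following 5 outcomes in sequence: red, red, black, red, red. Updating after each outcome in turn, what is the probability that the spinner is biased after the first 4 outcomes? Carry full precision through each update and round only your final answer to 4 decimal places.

After 'red': P(biased) = 0.75·0.6500 / (0.75·0.6500 + 0.5·0.3500) ≈ 0.7358
After 'red': P(biased) = 0.75·0.7358 / (0.75·0.7358 + 0.5·0.2642) ≈ 0.8069
After 'black': P(biased) = 0.25·0.8069 / (0.25·0.8069 + 0.5·0.1931) ≈ 0.6763
After 'red': P(biased) = 0.75·0.6763 / (0.75·0.6763 + 0.5·0.3237) ≈ 0.7581

0.7581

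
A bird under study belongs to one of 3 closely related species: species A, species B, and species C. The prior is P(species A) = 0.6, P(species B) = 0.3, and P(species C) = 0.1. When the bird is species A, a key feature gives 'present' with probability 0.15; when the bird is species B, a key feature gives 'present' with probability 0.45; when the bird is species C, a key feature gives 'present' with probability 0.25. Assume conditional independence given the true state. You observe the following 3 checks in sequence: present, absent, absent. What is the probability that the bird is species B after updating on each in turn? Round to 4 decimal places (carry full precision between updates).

0.3405

Each posterior becomes the prior for the next update.
After 'present': normaliser = 0.15·0.6000 + 0.45·0.3000 + 0.25·0.1000; P(species A) ≈ 0.3600, P(species B) ≈ 0.5400, P(species C) ≈ 0.1000
After 'absent': normaliser = 0.85·0.3600 + 0.55·0.5400 + 0.75·0.1000; P(species A) ≈ 0.4513, P(species B) ≈ 0.4381, P(species C) ≈ 0.1106
After 'absent': normaliser = 0.85·0.4513 + 0.55·0.4381 + 0.75·0.1106; P(species A) ≈ 0.5422, P(species B) ≈ 0.3405, P(species C) ≈ 0.1173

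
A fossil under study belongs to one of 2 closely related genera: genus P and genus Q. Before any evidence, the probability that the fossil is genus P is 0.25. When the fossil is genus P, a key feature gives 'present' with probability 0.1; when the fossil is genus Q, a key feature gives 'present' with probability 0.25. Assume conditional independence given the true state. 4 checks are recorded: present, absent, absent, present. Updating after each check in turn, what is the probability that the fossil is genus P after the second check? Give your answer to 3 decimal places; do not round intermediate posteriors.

After 'present': P(genus P) = 0.1·0.2500 / (0.1·0.2500 + 0.25·0.7500) ≈ 0.1176
After 'absent': P(genus P) = 0.9·0.1176 / (0.9·0.1176 + 0.75·0.8824) ≈ 0.1379

0.138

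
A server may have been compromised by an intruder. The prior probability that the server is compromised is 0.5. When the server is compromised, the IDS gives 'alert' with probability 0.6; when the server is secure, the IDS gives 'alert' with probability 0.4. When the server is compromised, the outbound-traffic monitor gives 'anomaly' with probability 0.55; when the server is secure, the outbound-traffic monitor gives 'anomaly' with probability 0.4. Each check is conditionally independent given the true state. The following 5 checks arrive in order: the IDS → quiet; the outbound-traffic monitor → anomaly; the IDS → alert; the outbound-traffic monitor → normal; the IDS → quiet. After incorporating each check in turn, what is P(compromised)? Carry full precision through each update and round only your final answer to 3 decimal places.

After the IDS='quiet': P(compromised) = 0.4·0.5000 / (0.4·0.5000 + 0.6·0.5000) ≈ 0.4000
After the outbound-traffic monitor='anomaly': P(compromised) = 0.55·0.4000 / (0.55·0.4000 + 0.4·0.6000) ≈ 0.4783
After the IDS='alert': P(compromised) = 0.6·0.4783 / (0.6·0.4783 + 0.4·0.5217) ≈ 0.5789
After the outbound-traffic monitor='normal': P(compromised) = 0.45·0.5789 / (0.45·0.5789 + 0.6·0.4211) ≈ 0.5077
After the IDS='quiet': P(compromised) = 0.4·0.5077 / (0.4·0.5077 + 0.6·0.4923) ≈ 0.4074

0.407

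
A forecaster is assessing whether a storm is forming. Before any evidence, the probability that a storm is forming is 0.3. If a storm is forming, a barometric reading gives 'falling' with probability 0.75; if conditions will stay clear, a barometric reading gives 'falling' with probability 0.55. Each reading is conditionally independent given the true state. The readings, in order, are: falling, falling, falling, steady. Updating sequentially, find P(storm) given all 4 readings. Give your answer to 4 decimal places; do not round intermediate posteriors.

0.3765

Apply Bayes' rule sequentially, carrying P(storm) forward.
After 'falling': P(storm) = 0.75·0.3000 / (0.75·0.3000 + 0.55·0.7000) ≈ 0.3689
After 'falling': P(storm) = 0.75·0.3689 / (0.75·0.3689 + 0.55·0.6311) ≈ 0.4435
After 'falling': P(storm) = 0.75·0.4435 / (0.75·0.4435 + 0.55·0.5565) ≈ 0.5208
After 'steady': P(storm) = 0.25·0.5208 / (0.25·0.5208 + 0.45·0.4792) ≈ 0.3765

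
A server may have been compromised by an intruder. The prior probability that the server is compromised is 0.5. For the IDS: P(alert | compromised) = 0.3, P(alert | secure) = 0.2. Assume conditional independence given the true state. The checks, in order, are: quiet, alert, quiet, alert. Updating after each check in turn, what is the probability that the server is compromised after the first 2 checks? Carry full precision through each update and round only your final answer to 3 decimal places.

After 'quiet': P(compromised) = 0.7·0.5000 / (0.7·0.5000 + 0.8·0.5000) ≈ 0.4667
After 'alert': P(compromised) = 0.3·0.4667 / (0.3·0.4667 + 0.2·0.5333) ≈ 0.5676

0.568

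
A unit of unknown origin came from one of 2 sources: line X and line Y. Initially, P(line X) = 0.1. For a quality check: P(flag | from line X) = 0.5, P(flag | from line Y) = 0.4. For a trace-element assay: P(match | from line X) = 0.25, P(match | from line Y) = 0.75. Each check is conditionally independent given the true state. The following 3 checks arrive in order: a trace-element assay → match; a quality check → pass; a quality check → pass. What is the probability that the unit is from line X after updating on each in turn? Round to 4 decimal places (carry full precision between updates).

After a trace-element assay='match': P(line X) = 0.25·0.1000 / (0.25·0.1000 + 0.75·0.9000) ≈ 0.0357
After a quality check='pass': P(line X) = 0.5·0.0357 / (0.5·0.0357 + 0.6·0.9643) ≈ 0.0299
After a quality check='pass': P(line X) = 0.5·0.0299 / (0.5·0.0299 + 0.6·0.9701) ≈ 0.0251

0.0251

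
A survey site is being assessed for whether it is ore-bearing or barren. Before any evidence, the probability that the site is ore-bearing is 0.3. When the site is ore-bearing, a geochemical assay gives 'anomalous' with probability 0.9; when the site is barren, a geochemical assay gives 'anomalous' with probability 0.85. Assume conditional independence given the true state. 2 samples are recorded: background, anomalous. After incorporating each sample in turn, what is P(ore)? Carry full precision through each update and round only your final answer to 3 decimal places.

After 'background': P(ore) = 0.1·0.3000 / (0.1·0.3000 + 0.15·0.7000) ≈ 0.2222
After 'anomalous': P(ore) = 0.9·0.2222 / (0.9·0.2222 + 0.85·0.7778) ≈ 0.2323

0.232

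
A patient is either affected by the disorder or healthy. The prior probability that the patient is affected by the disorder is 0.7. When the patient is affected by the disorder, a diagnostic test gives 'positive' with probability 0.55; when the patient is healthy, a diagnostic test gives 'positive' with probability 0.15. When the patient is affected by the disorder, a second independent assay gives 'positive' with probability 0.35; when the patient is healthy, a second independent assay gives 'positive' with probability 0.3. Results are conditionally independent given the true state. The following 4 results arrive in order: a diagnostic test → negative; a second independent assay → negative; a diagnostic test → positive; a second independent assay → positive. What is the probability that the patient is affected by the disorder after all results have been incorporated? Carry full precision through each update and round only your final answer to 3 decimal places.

Apply Bayes' rule sequentially, carrying P(affected) forward.
After a diagnostic test='negative': P(affected) = 0.45·0.7000 / (0.45·0.7000 + 0.85·0.3000) ≈ 0.5526
After a second independent assay='negative': P(affected) = 0.65·0.5526 / (0.65·0.5526 + 0.7·0.4474) ≈ 0.5342
After a diagnostic test='positive': P(affected) = 0.55·0.5342 / (0.55·0.5342 + 0.15·0.4658) ≈ 0.8079
After a second independent assay='positive': P(affected) = 0.35·0.8079 / (0.35·0.8079 + 0.3·0.1921) ≈ 0.8307

0.831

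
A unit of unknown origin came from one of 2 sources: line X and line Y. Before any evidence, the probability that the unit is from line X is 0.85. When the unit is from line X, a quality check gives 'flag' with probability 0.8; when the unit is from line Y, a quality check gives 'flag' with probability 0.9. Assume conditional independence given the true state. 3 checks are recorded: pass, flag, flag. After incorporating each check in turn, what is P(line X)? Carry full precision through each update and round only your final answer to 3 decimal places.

After 'pass': P(line X) = 0.2·0.8500 / (0.2·0.8500 + 0.1·0.1500) ≈ 0.9189
After 'flag': P(line X) = 0.8·0.9189 / (0.8·0.9189 + 0.9·0.0811) ≈ 0.9097
After 'flag': P(line X) = 0.8·0.9097 / (0.8·0.9097 + 0.9·0.0903) ≈ 0.8995

0.900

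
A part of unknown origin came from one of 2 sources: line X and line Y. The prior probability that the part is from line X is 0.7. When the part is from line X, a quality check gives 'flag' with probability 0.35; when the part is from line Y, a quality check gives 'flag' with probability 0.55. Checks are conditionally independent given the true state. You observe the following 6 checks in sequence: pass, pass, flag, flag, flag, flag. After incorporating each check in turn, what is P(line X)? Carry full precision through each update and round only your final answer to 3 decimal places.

After 'pass': P(line X) = 0.65·0.7000 / (0.65·0.7000 + 0.45·0.3000) ≈ 0.7712
After 'pass': P(line X) = 0.65·0.7712 / (0.65·0.7712 + 0.45·0.2288) ≈ 0.8296
After 'flag': P(line X) = 0.35·0.8296 / (0.35·0.8296 + 0.55·0.1704) ≈ 0.7560
After 'flag': P(line X) = 0.35·0.7560 / (0.35·0.7560 + 0.55·0.2440) ≈ 0.6635
After 'flag': P(line X) = 0.35·0.6635 / (0.35·0.6635 + 0.55·0.3365) ≈ 0.5565
After 'flag': P(line X) = 0.35·0.5565 / (0.35·0.5565 + 0.55·0.4435) ≈ 0.4439

0.444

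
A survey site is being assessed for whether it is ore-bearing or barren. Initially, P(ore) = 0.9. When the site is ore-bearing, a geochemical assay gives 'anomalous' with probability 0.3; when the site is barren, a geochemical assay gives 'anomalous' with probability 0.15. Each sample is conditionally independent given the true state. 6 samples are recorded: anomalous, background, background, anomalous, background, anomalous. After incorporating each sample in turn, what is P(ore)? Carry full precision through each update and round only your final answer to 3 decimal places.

After 'anomalous': P(ore) = 0.3·0.9000 / (0.3·0.9000 + 0.15·0.1000) ≈ 0.9474
After 'background': P(ore) = 0.7·0.9474 / (0.7·0.9474 + 0.85·0.0526) ≈ 0.9368
After 'background': P(ore) = 0.7·0.9368 / (0.7·0.9368 + 0.85·0.0632) ≈ 0.9243
After 'anomalous': P(ore) = 0.3·0.9243 / (0.3·0.9243 + 0.15·0.0757) ≈ 0.9607
After 'background': P(ore) = 0.7·0.9607 / (0.7·0.9607 + 0.85·0.0393) ≈ 0.9526
After 'anomalous': P(ore) = 0.3·0.9526 / (0.3·0.9526 + 0.15·0.0474) ≈ 0.9757

0.976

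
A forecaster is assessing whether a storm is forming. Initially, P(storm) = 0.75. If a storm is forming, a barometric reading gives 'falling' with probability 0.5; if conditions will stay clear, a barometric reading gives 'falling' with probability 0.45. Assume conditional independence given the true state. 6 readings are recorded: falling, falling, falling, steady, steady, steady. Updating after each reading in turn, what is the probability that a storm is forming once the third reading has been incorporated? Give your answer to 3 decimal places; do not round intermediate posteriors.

After 'falling': P(storm) = 0.5·0.7500 / (0.5·0.7500 + 0.45·0.2500) ≈ 0.7692
After 'falling': P(storm) = 0.5·0.7692 / (0.5·0.7692 + 0.45·0.2308) ≈ 0.7874
After 'falling': P(storm) = 0.5·0.7874 / (0.5·0.7874 + 0.45·0.2126) ≈ 0.8045

0.805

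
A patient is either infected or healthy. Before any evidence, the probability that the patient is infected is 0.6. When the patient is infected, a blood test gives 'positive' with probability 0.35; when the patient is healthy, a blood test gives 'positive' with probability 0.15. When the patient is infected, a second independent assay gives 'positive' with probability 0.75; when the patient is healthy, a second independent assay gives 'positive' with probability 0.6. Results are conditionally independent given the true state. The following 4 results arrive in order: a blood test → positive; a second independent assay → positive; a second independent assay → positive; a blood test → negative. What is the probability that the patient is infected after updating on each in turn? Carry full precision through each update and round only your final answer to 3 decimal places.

0.807

After a blood test='positive': P(infected) = 0.35·0.6000 / (0.35·0.6000 + 0.15·0.4000) ≈ 0.7778
After a second independent assay='positive': P(infected) = 0.75·0.7778 / (0.75·0.7778 + 0.6·0.2222) ≈ 0.8140
After a second independent assay='positive': P(infected) = 0.75·0.8140 / (0.75·0.8140 + 0.6·0.1860) ≈ 0.8454
After a blood test='negative': P(infected) = 0.65·0.8454 / (0.65·0.8454 + 0.85·0.1546) ≈ 0.8070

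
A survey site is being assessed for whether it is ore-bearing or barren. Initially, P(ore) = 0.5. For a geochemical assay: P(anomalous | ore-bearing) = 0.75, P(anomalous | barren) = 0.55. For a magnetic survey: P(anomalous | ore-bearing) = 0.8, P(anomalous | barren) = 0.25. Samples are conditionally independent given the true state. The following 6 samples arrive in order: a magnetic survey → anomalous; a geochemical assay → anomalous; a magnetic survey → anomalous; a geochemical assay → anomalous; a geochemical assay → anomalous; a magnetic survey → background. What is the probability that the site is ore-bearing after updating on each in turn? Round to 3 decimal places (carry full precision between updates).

After a magnetic survey='anomalous': P(ore) = 0.8·0.5000 / (0.8·0.5000 + 0.25·0.5000) ≈ 0.7619
After a geochemical assay='anomalous': P(ore) = 0.75·0.7619 / (0.75·0.7619 + 0.55·0.2381) ≈ 0.8136
After a magnetic survey='anomalous': P(ore) = 0.8·0.8136 / (0.8·0.8136 + 0.25·0.1864) ≈ 0.9332
After a geochemical assay='anomalous': P(ore) = 0.75·0.9332 / (0.75·0.9332 + 0.55·0.0668) ≈ 0.9501
After a geochemical assay='anomalous': P(ore) = 0.75·0.9501 / (0.75·0.9501 + 0.55·0.0499) ≈ 0.9629
After a magnetic survey='background': P(ore) = 0.2·0.9629 / (0.2·0.9629 + 0.75·0.0371) ≈ 0.8738

0.874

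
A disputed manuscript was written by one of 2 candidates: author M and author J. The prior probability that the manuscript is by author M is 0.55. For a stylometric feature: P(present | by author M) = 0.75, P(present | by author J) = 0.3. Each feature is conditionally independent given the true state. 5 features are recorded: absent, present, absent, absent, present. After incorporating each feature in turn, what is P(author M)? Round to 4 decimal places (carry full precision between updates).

After 'absent': P(author M) = 0.25·0.5500 / (0.25·0.5500 + 0.7·0.4500) ≈ 0.3039
After 'present': P(author M) = 0.75·0.3039 / (0.75·0.3039 + 0.3·0.6961) ≈ 0.5218
After 'absent': P(author M) = 0.25·0.5218 / (0.25·0.5218 + 0.7·0.4782) ≈ 0.2804
After 'absent': P(author M) = 0.25·0.2804 / (0.25·0.2804 + 0.7·0.7196) ≈ 0.1222
After 'present': P(author M) = 0.75·0.1222 / (0.75·0.1222 + 0.3·0.8778) ≈ 0.2582

0.2582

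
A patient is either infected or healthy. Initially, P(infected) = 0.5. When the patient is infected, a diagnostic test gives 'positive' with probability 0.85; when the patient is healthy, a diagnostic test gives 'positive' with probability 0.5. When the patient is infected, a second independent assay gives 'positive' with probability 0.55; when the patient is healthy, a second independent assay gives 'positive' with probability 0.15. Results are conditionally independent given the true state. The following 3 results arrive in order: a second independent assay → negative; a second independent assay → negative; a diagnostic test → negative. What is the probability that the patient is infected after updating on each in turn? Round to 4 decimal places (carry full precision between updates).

0.0776

Each posterior becomes the prior for the next update.
After a second independent assay='negative': P(infected) = 0.45·0.5000 / (0.45·0.5000 + 0.85·0.5000) ≈ 0.3462
After a second independent assay='negative': P(infected) = 0.45·0.3462 / (0.45·0.3462 + 0.85·0.6538) ≈ 0.2189
After a diagnostic test='negative': P(infected) = 0.15·0.2189 / (0.15·0.2189 + 0.5·0.7811) ≈ 0.0776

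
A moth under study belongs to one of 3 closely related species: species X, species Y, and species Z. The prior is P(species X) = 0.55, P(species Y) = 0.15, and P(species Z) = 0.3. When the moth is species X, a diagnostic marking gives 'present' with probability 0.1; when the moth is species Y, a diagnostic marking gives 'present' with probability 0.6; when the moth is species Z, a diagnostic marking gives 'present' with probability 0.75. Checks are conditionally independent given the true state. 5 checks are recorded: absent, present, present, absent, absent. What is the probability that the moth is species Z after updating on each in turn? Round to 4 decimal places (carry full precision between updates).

0.2610

After 'absent': normaliser = 0.9·0.5500 + 0.4·0.1500 + 0.25·0.3000; P(species X) ≈ 0.7857, P(species Y) ≈ 0.0952, P(species Z) ≈ 0.1190
After 'present': normaliser = 0.1·0.7857 + 0.6·0.0952 + 0.75·0.1190; P(species X) ≈ 0.3492, P(species Y) ≈ 0.2540, P(species Z) ≈ 0.3968
After 'present': normaliser = 0.1·0.3492 + 0.6·0.2540 + 0.75·0.3968; P(species X) ≈ 0.0720, P(species Y) ≈ 0.3142, P(species Z) ≈ 0.6137
After 'absent': normaliser = 0.9·0.0720 + 0.4·0.3142 + 0.25·0.6137; P(species X) ≈ 0.1884, P(species Y) ≈ 0.3655, P(species Z) ≈ 0.4461
After 'absent': normaliser = 0.9·0.1884 + 0.4·0.3655 + 0.25·0.4461; P(species X) ≈ 0.3969, P(species Y) ≈ 0.3421, P(species Z) ≈ 0.2610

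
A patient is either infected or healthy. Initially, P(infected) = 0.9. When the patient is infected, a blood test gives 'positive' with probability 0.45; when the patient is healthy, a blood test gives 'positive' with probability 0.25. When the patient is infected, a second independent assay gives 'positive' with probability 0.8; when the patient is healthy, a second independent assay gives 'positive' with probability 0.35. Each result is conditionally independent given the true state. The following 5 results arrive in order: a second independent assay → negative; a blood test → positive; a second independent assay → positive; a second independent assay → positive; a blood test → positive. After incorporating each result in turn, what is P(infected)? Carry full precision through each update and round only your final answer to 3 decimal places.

0.979

After a second independent assay='negative': P(infected) = 0.2·0.9000 / (0.2·0.9000 + 0.65·0.1000) ≈ 0.7347
After a blood test='positive': P(infected) = 0.45·0.7347 / (0.45·0.7347 + 0.25·0.2653) ≈ 0.8329
After a second independent assay='positive': P(infected) = 0.8·0.8329 / (0.8·0.8329 + 0.35·0.1671) ≈ 0.9193
After a second independent assay='positive': P(infected) = 0.8·0.9193 / (0.8·0.9193 + 0.35·0.0807) ≈ 0.9630
After a blood test='positive': P(infected) = 0.45·0.9630 / (0.45·0.9630 + 0.25·0.0370) ≈ 0.9791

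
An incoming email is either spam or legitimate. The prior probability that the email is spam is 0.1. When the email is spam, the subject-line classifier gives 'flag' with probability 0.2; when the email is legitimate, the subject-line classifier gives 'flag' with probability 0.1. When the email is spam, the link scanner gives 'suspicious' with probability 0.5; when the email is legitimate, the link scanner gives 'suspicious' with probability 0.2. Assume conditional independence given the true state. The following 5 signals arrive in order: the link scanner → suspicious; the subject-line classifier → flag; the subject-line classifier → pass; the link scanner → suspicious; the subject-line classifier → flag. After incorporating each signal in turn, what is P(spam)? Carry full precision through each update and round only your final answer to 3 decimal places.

0.712

After the link scanner='suspicious': P(spam) = 0.5·0.1000 / (0.5·0.1000 + 0.2·0.9000) ≈ 0.2174
After the subject-line classifier='flag': P(spam) = 0.2·0.2174 / (0.2·0.2174 + 0.1·0.7826) ≈ 0.3571
After the subject-line classifier='pass': P(spam) = 0.8·0.3571 / (0.8·0.3571 + 0.9·0.6429) ≈ 0.3306
After the link scanner='suspicious': P(spam) = 0.5·0.3306 / (0.5·0.3306 + 0.2·0.6694) ≈ 0.5525
After the subject-line classifier='flag': P(spam) = 0.2·0.5525 / (0.2·0.5525 + 0.1·0.4475) ≈ 0.7117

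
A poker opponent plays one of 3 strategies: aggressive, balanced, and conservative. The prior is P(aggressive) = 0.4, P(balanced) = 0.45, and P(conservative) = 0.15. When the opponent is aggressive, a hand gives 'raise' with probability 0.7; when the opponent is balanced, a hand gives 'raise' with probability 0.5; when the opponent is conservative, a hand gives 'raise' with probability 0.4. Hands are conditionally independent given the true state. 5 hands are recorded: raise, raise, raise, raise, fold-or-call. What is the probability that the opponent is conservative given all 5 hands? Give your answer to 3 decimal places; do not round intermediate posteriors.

After 'raise': normaliser = 0.7·0.4000 + 0.5·0.4500 + 0.4·0.1500; P(aggressive) ≈ 0.4956, P(balanced) ≈ 0.3982, P(conservative) ≈ 0.1062
After 'raise': normaliser = 0.7·0.4956 + 0.5·0.3982 + 0.4·0.1062; P(aggressive) ≈ 0.5895, P(balanced) ≈ 0.3383, P(conservative) ≈ 0.0722
After 'raise': normaliser = 0.7·0.5895 + 0.5·0.3383 + 0.4·0.0722; P(aggressive) ≈ 0.6757, P(balanced) ≈ 0.2770, P(conservative) ≈ 0.0473
After 'raise': normaliser = 0.7·0.6757 + 0.5·0.2770 + 0.4·0.0473; P(aggressive) ≈ 0.7503, P(balanced) ≈ 0.2197, P(conservative) ≈ 0.0300
After 'fold-or-call': normaliser = 0.3·0.7503 + 0.5·0.2197 + 0.6·0.0300; P(aggressive) ≈ 0.6377, P(balanced) ≈ 0.3113, P(conservative) ≈ 0.0510

0.051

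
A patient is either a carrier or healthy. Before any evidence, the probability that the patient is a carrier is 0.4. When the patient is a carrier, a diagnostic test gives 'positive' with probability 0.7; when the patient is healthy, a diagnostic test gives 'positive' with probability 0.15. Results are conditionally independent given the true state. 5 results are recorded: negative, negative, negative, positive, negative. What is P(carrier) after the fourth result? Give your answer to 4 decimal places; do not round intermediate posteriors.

0.1203

After 'negative': P(carrier) = 0.3·0.4000 / (0.3·0.4000 + 0.85·0.6000) ≈ 0.1905
After 'negative': P(carrier) = 0.3·0.1905 / (0.3·0.1905 + 0.85·0.8095) ≈ 0.0767
After 'negative': P(carrier) = 0.3·0.0767 / (0.3·0.0767 + 0.85·0.9233) ≈ 0.0285
After 'positive': P(carrier) = 0.7·0.0285 / (0.7·0.0285 + 0.15·0.9715) ≈ 0.1203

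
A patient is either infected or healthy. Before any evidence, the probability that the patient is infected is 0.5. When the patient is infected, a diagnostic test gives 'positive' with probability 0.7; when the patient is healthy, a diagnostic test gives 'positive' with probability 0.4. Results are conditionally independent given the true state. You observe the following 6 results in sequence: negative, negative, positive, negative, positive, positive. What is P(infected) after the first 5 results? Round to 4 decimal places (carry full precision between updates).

After 'negative': P(infected) = 0.3·0.5000 / (0.3·0.5000 + 0.6·0.5000) ≈ 0.3333
After 'negative': P(infected) = 0.3·0.3333 / (0.3·0.3333 + 0.6·0.6667) ≈ 0.2000
After 'positive': P(infected) = 0.7·0.2000 / (0.7·0.2000 + 0.4·0.8000) ≈ 0.3043
After 'negative': P(infected) = 0.3·0.3043 / (0.3·0.3043 + 0.6·0.6957) ≈ 0.1795
After 'positive': P(infected) = 0.7·0.1795 / (0.7·0.1795 + 0.4·0.8205) ≈ 0.2768

0.2768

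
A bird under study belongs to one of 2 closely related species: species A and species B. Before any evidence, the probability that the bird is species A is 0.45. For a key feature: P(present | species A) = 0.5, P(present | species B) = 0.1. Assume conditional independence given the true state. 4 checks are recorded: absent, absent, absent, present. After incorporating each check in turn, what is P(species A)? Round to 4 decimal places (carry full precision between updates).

After 'absent': P(species A) = 0.5·0.4500 / (0.5·0.4500 + 0.9·0.5500) ≈ 0.3125
After 'absent': P(species A) = 0.5·0.3125 / (0.5·0.3125 + 0.9·0.6875) ≈ 0.2016
After 'absent': P(species A) = 0.5·0.2016 / (0.5·0.2016 + 0.9·0.7984) ≈ 0.1230
After 'present': P(species A) = 0.5·0.1230 / (0.5·0.1230 + 0.1·0.8770) ≈ 0.4123

0.4123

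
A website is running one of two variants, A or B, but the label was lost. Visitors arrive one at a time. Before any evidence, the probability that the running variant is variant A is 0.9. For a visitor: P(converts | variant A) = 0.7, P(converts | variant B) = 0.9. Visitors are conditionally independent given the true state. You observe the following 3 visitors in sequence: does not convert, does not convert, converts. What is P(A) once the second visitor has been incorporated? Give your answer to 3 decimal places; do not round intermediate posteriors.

0.988

After 'does not convert': P(A) = 0.3·0.9000 / (0.3·0.9000 + 0.1·0.1000) ≈ 0.9643
After 'does not convert': P(A) = 0.3·0.9643 / (0.3·0.9643 + 0.1·0.0357) ≈ 0.9878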